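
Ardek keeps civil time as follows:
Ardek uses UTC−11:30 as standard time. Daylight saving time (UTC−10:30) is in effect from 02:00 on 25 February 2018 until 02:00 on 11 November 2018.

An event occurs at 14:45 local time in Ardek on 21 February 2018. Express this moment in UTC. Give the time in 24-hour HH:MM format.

21 February 2018 does not fall between 25 February and 11 November, so daylight saving is not in effect and Ardek is at UTC−11:30.
14:45 local + 11h30m = 02:15 UTC (rolling into the next day, 22 February 2018).

02:15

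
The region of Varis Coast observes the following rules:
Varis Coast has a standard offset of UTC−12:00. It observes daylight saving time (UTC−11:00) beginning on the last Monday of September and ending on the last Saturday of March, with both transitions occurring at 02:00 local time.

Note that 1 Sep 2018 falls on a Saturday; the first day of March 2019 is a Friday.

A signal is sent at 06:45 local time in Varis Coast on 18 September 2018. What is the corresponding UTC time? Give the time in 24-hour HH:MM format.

18:45

1 September 2018 is a Saturday, so Mondays fall on 3, 10, 17, 24; the last is September 24.
1 March 2019 is a Friday, so Saturdays fall on 2, 9, 16, 23, 30; the last is March 30.
Daylight saving runs 24 September 2018 – 30 March 2019; 18 September 2018 is outside that window, so Varis Coast is on standard time at UTC−12:00.
06:45 local + 12h = 18:45 UTC.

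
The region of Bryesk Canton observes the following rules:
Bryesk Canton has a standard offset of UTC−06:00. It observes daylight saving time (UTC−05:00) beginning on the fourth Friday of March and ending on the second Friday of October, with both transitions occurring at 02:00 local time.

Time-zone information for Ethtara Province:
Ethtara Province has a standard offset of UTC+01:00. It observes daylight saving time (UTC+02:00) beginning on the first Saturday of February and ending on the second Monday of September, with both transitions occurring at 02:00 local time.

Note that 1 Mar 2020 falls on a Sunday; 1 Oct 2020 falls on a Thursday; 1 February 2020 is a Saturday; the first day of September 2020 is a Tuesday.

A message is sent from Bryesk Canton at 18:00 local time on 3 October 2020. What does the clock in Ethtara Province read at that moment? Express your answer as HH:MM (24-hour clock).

00:00

1 March 2020 is a Sunday, so the first Friday is March 6 and the fourth is March 27.
1 October 2020 is a Thursday, so the first Friday is October 2 and the second is October 9.
3 October 2020 lies within the daylight-saving period (27 March – 9 October), so Bryesk Canton is on daylight time, UTC−05:00.
18:00 Bryesk Canton + 5h = 23:00 UTC.
1 February 2020 is a Saturday, so the first Saturday is February 1.
1 September 2020 is a Tuesday, so the first Monday is September 7 and the second is September 14.
At the standard offset (UTC+01:00), 23:00 UTC + 1h = 00:00 Ethtara Province standard time (rolling into the next day, 4 October 2020).
The standard-time date in Ethtara Province, 4 October 2020, is outside the daylight-saving period (1 February – 14 September), so Ethtara Province is on standard time, UTC+01:00.
23:00 UTC + 1h = 00:00 Ethtara Province (rolling into the next day, 4 October 2020).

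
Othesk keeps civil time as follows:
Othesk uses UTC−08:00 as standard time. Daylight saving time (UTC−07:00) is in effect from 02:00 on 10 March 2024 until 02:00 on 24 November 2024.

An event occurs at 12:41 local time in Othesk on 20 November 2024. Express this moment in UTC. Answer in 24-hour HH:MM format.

20 November 2024 lies within the daylight-saving period (10 March – 24 November), so Othesk is on daylight time, UTC−07:00.
12:41 local + 7h = 19:41 UTC.

19:41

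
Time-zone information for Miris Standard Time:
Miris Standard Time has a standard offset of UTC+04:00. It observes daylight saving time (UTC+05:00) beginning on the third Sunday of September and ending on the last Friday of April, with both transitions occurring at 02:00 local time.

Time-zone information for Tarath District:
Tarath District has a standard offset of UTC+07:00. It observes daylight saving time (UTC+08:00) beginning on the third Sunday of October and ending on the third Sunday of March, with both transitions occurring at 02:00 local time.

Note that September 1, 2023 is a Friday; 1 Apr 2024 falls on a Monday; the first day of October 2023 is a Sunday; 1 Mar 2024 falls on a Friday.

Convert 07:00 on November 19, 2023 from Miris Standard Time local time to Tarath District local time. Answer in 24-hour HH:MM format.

10:00

1 September 2023 is a Friday, so the first Sunday is September 3 and the third is September 17.
1 April 2024 is a Monday, so Fridays fall on 5, 12, 19, 26; the last is April 26.
November 19, 2023 lies within the daylight-saving period (17 September 2023 – 26 April 2024), so Miris Standard Time is on daylight time, UTC+05:00.
07:00 Miris Standard Time − 5h = 02:00 UTC.
1 October 2023 is a Sunday, so the first Sunday is October 1 and the third is October 15.
1 March 2024 is a Friday, so the first Sunday is March 3 and the third is March 17.
At the standard offset (UTC+07:00), 02:00 UTC + 7h = 09:00 Tarath District standard time.
Daylight saving runs 15 October 2023 – 17 March 2024; the standard-time date in Tarath District, November 19, 2023, is inside that window, so Tarath District is at UTC+08:00.
02:00 UTC + 8h = 10:00 Tarath District.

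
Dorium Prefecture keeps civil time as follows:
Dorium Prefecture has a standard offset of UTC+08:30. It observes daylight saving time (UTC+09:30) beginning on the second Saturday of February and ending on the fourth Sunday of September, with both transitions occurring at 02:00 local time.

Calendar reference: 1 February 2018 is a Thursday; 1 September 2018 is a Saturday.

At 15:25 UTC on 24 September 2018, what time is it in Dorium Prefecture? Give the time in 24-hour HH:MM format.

23:55

1 February 2018 is a Thursday, so the first Saturday is February 3 and the second is February 10.
1 September 2018 is a Saturday, so the first Sunday is September 2 and the fourth is September 23.
At the standard offset (UTC+08:30), 15:25 UTC + 8h30m = 23:55 Dorium Prefecture standard time.
The standard-time date in Dorium Prefecture, 24 September 2018, is outside the daylight-saving period (10 February – 23 September), so Dorium Prefecture is on standard time, UTC+08:30.
15:25 UTC + 8h30m = 23:55 local.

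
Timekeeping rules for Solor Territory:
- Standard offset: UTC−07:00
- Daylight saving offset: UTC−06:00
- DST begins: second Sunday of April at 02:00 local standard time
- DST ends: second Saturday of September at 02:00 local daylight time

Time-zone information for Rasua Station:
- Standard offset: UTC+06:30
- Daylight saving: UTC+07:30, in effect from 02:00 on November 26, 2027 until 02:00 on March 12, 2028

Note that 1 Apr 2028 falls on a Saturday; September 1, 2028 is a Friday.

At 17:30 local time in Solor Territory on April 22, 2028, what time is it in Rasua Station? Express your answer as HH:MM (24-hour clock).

06:00

1 April 2028 is a Saturday, so the first Sunday is April 2 and the second is April 9.
1 September 2028 is a Friday, so the first Saturday is September 2 and the second is September 9.
April 22, 2028 falls between 9 April and 9 September, so daylight saving is in effect and Solor Territory is at UTC−06:00.
17:30 Solor Territory + 6h = 23:30 UTC.
At the standard offset (UTC+06:30), 23:30 UTC + 6h30m = 06:00 Rasua Station standard time (rolling into the next day, 23 April 2028).
The standard-time date in Rasua Station, April 23, 2028, does not fall between 26 November 2027 and 12 March 2028, so daylight saving is not in effect and Rasua Station is at UTC+06:30.
23:30 UTC + 6h30m = 06:00 Rasua Station (rolling into the next day, 23 April 2028).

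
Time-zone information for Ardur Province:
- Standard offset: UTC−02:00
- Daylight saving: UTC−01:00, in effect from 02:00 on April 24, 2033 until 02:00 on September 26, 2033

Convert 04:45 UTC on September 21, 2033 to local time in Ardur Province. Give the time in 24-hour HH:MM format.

At the standard offset (UTC−02:00), 04:45 UTC − 2h = 02:45 Ardur Province standard time.
Daylight saving runs 24 April – 26 September; the standard-time date in Ardur Province, September 21, 2033, is inside that window, so Ardur Province is at UTC−01:00.
04:45 UTC − 1h = 03:45 local.

03:45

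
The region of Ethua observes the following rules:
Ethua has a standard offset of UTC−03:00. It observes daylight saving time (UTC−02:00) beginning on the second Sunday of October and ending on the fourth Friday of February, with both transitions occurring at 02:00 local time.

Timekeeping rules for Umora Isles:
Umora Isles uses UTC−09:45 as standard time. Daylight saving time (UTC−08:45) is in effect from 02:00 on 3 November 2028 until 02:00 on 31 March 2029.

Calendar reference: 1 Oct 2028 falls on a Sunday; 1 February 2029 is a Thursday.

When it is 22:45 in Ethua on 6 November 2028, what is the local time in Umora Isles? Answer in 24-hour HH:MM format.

16:00

1 October 2028 is a Sunday, so the first Sunday is October 1 and the second is October 8.
1 February 2029 is a Thursday, so the first Friday is February 2 and the fourth is February 23.
Daylight saving runs 8 October 2028 – 23 February 2029; 6 November 2028 is inside that window, so Ethua is at UTC−02:00.
22:45 Ethua + 2h = 00:45 UTC (rolling into the next day, 7 November 2028).
At the standard offset (UTC−09:45), 00:45 UTC − 9h45m = 15:00 Umora Isles standard time (rolling into the previous day, 6 November 2028).
The standard-time date in Umora Isles, 6 November 2028, lies within the daylight-saving period (3 November 2028 – 31 March 2029), so Umora Isles is on daylight time, UTC−08:45.
00:45 UTC − 8h45m = 16:00 Umora Isles (rolling into the previous day, 6 November 2028).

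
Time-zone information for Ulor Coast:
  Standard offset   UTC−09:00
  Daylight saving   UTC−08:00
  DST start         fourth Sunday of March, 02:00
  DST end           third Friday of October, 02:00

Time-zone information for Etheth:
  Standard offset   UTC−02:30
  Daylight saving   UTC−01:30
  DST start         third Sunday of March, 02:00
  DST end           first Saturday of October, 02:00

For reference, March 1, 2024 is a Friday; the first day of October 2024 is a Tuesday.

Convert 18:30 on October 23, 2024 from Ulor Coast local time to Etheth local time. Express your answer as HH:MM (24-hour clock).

01:00

1 March 2024 is a Friday, so the first Sunday is March 3 and the fourth is March 24.
1 October 2024 is a Tuesday, so the first Friday is October 4 and the third is October 18.
Daylight saving runs 24 March – 18 October; October 23, 2024 is outside that window, so Ulor Coast is on standard time at UTC−09:00.
18:30 Ulor Coast + 9h = 03:30 UTC (rolling into the next day, 24 October 2024).
1 March 2024 is a Friday, so the first Sunday is March 3 and the third is March 17.
1 October 2024 is a Tuesday, so the first Saturday is October 5.
At the standard offset (UTC−02:30), 03:30 UTC − 2h30m = 01:00 Etheth standard time.
The standard-time date in Etheth, October 24, 2024, is outside the daylight-saving period (17 March – 5 October), so Etheth is on standard time, UTC−02:30.
03:30 UTC − 2h30m = 01:00 Etheth.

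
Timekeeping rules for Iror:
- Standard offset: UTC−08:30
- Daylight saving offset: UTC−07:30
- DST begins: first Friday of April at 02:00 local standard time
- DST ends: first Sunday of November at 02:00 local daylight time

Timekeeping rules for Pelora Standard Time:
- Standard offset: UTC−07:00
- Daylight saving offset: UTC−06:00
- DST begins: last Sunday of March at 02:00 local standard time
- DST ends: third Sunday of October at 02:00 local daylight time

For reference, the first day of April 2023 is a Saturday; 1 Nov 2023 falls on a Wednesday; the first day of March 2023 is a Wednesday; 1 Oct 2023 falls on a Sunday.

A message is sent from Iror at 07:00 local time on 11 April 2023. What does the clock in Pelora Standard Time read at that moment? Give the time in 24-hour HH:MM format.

1 April 2023 is a Saturday, so the first Friday is April 7.
1 November 2023 is a Wednesday, so the first Sunday is November 5.
Daylight saving runs 7 April – 5 November; 11 April 2023 is inside that window, so Iror is at UTC−07:30.
07:00 Iror + 7h30m = 14:30 UTC.
1 March 2023 is a Wednesday, so Sundays fall on 5, 12, 19, 26; the last is March 26.
1 October 2023 is a Sunday, so the first Sunday is October 1 and the third is October 15.
At the standard offset (UTC−07:00), 14:30 UTC − 7h = 07:30 Pelora Standard Time standard time.
The standard-time date in Pelora Standard Time, 11 April 2023, falls between 26 March and 15 October, so daylight saving is in effect and Pelora Standard Time is at UTC−06:00.
14:30 UTC − 6h = 08:30 Pelora Standard Time.

08:30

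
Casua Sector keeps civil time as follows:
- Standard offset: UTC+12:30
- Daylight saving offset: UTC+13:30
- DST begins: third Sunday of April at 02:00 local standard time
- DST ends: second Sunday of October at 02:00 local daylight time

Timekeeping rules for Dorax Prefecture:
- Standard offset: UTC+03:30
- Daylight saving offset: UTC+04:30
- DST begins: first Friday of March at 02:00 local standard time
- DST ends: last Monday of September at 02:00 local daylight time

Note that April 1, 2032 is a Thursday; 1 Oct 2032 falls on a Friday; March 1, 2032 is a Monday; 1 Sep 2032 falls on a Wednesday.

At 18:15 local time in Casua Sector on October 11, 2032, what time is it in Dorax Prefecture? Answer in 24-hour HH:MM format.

09:15

1 April 2032 is a Thursday, so the first Sunday is April 4 and the third is April 18.
1 October 2032 is a Friday, so the first Sunday is October 3 and the second is October 10.
October 11, 2032 is outside the daylight-saving period (18 April – 10 October), so Casua Sector is on standard time, UTC+12:30.
18:15 Casua Sector − 12h30m = 05:45 UTC.
1 March 2032 is a Monday, so the first Friday is March 5.
1 September 2032 is a Wednesday, so Mondays fall on 6, 13, 20, 27; the last is September 27.
At the standard offset (UTC+03:30), 05:45 UTC + 3h30m = 09:15 Dorax Prefecture standard time.
Daylight saving runs 5 March – 27 September; the standard-time date in Dorax Prefecture, October 11, 2032, is outside that window, so Dorax Prefecture is on standard time at UTC+03:30.
05:45 UTC + 3h30m = 09:15 Dorax Prefecture.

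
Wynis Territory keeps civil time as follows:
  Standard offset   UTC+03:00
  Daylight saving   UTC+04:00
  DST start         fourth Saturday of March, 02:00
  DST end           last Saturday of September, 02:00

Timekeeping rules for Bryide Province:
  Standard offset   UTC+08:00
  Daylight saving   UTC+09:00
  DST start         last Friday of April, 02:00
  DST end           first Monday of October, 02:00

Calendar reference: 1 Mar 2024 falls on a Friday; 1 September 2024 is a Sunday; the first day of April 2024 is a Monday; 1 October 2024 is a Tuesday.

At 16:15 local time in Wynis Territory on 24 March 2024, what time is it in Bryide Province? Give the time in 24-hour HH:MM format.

20:15

1 March 2024 is a Friday, so the first Saturday is March 2 and the fourth is March 23.
1 September 2024 is a Sunday, so Saturdays fall on 7, 14, 21, 28; the last is September 28.
24 March 2024 lies within the daylight-saving period (23 March – 28 September), so Wynis Territory is on daylight time, UTC+04:00.
16:15 Wynis Territory − 4h = 12:15 UTC.
1 April 2024 is a Monday, so Fridays fall on 5, 12, 19, 26; the last is April 26.
1 October 2024 is a Tuesday, so the first Monday is October 7.
At the standard offset (UTC+08:00), 12:15 UTC + 8h = 20:15 Bryide Province standard time.
The standard-time date in Bryide Province, 24 March 2024, is outside the daylight-saving period (26 April – 7 October), so Bryide Province is on standard time, UTC+08:00.
12:15 UTC + 8h = 20:15 Bryide Province.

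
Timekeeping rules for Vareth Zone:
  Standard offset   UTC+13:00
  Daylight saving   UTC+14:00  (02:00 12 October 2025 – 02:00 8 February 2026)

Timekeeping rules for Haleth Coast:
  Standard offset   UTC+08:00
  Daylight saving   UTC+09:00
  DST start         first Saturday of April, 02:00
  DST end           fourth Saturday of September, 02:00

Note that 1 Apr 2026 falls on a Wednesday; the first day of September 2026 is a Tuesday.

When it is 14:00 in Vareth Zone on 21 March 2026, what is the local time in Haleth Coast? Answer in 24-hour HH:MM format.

21 March 2026 is outside the daylight-saving period (12 October 2025 – 8 February 2026), so Vareth Zone is on standard time, UTC+13:00.
14:00 Vareth Zone − 13h = 01:00 UTC.
1 April 2026 is a Wednesday, so the first Saturday is April 4.
1 September 2026 is a Tuesday, so the first Saturday is September 5 and the fourth is September 26.
At the standard offset (UTC+08:00), 01:00 UTC + 8h = 09:00 Haleth Coast standard time.
Daylight saving runs 4 April – 26 September; the standard-time date in Haleth Coast, 21 March 2026, is outside that window, so Haleth Coast is on standard time at UTC+08:00.
01:00 UTC + 8h = 09:00 Haleth Coast.

09:00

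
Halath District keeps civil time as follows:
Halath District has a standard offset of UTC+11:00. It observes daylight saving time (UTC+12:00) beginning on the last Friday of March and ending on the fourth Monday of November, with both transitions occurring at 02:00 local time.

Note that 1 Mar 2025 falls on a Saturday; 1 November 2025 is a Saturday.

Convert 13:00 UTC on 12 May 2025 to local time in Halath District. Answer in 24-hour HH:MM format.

1 March 2025 is a Saturday, so Fridays fall on 7, 14, 21, 28; the last is March 28.
1 November 2025 is a Saturday, so the first Monday is November 3 and the fourth is November 24.
At the standard offset (UTC+11:00), 13:00 UTC + 11h = 00:00 Halath District standard time (rolling into the next day, 13 May 2025).
The standard-time date in Halath District, 13 May 2025, falls between 28 March and 24 November, so daylight saving is in effect and Halath District is at UTC+12:00.
13:00 UTC + 12h = 01:00 local (rolling into the next day, 13 May 2025).

01:00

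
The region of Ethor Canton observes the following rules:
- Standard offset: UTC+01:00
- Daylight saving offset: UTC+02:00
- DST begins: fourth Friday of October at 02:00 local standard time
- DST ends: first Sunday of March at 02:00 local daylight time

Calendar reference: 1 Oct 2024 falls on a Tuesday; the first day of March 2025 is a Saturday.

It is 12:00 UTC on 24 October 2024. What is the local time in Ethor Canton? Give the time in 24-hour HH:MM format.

1 October 2024 is a Tuesday, so the first Friday is October 4 and the fourth is October 25.
1 March 2025 is a Saturday, so the first Sunday is March 2.
At the standard offset (UTC+01:00), 12:00 UTC + 1h = 13:00 Ethor Canton standard time.
Daylight saving runs 25 October 2024 – 2 March 2025; the standard-time date in Ethor Canton, 24 October 2024, is outside that window, so Ethor Canton is on standard time at UTC+01:00.
12:00 UTC + 1h = 13:00 local.

13:00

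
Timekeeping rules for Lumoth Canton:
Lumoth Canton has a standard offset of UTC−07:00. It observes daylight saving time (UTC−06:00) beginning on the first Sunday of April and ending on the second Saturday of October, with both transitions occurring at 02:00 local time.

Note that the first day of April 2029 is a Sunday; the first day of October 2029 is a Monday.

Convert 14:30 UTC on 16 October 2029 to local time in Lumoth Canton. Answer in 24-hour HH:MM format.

1 April 2029 is a Sunday, so the first Sunday is April 1.
1 October 2029 is a Monday, so the first Saturday is October 6 and the second is October 13.
At the standard offset (UTC−07:00), 14:30 UTC − 7h = 07:30 Lumoth Canton standard time.
The standard-time date in Lumoth Canton, 16 October 2029, does not fall between 1 April and 13 October, so daylight saving is not in effect and Lumoth Canton is at UTC−07:00.
14:30 UTC − 7h = 07:30 local.

07:30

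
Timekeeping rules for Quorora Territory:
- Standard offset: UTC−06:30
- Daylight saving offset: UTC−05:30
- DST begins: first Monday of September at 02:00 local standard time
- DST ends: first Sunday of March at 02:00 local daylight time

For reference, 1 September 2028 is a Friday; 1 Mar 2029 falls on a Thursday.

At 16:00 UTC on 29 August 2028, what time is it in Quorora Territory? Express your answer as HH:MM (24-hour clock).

09:30

1 September 2028 is a Friday, so the first Monday is September 4.
1 March 2029 is a Thursday, so the first Sunday is March 4.
At the standard offset (UTC−06:30), 16:00 UTC − 6h30m = 09:30 Quorora Territory standard time.
Daylight saving runs 4 September 2028 – 4 March 2029; the standard-time date in Quorora Territory, 29 August 2028, is outside that window, so Quorora Territory is on standard time at UTC−06:30.
16:00 UTC − 6h30m = 09:30 local.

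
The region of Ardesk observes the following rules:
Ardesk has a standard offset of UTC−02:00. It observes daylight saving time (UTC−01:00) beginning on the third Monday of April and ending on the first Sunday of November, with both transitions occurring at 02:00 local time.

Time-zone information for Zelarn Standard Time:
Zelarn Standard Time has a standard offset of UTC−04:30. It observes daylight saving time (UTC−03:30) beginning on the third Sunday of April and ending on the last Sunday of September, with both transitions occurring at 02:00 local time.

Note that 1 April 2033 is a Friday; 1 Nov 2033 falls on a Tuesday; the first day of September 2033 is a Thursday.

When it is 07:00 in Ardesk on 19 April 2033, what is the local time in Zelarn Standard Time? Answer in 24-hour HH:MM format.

04:30

1 April 2033 is a Friday, so the first Monday is April 4 and the third is April 18.
1 November 2033 is a Tuesday, so the first Sunday is November 6.
19 April 2033 lies within the daylight-saving period (18 April – 6 November), so Ardesk is on daylight time, UTC−01:00.
07:00 Ardesk + 1h = 08:00 UTC.
1 April 2033 is a Friday, so the first Sunday is April 3 and the third is April 17.
1 September 2033 is a Thursday, so Sundays fall on 4, 11, 18, 25; the last is September 25.
At the standard offset (UTC−04:30), 08:00 UTC − 4h30m = 03:30 Zelarn Standard Time standard time.
The standard-time date in Zelarn Standard Time, 19 April 2033, lies within the daylight-saving period (17 April – 25 September), so Zelarn Standard Time is on daylight time, UTC−03:30.
08:00 UTC − 3h30m = 04:30 Zelarn Standard Time.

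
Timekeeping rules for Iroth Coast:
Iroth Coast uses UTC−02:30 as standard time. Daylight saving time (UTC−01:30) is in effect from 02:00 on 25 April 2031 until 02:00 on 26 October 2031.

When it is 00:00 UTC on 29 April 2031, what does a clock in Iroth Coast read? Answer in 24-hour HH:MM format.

22:30

At the standard offset (UTC−02:30), 00:00 UTC − 2h30m = 21:30 Iroth Coast standard time (rolling into the previous day, 28 April 2031).
The standard-time date in Iroth Coast, 28 April 2031, lies within the daylight-saving period (25 April – 26 October), so Iroth Coast is on daylight time, UTC−01:30.
00:00 UTC − 1h30m = 22:30 local (rolling into the previous day, 28 April 2031).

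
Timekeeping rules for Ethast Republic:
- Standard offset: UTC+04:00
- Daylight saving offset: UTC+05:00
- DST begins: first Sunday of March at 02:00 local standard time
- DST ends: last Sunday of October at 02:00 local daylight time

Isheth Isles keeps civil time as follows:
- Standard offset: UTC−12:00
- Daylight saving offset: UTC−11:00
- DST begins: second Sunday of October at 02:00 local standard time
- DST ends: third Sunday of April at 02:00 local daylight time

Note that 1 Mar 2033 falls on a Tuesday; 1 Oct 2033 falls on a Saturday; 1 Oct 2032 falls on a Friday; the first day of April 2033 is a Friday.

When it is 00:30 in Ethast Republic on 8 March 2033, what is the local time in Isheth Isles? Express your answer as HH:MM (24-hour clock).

08:30

1 March 2033 is a Tuesday, so the first Sunday is March 6.
1 October 2033 is a Saturday, so Sundays fall on 2, 9, 16, 23, 30; the last is October 30.
8 March 2033 falls between 6 March and 30 October, so daylight saving is in effect and Ethast Republic is at UTC+05:00.
00:30 Ethast Republic − 5h = 19:30 UTC (rolling into the previous day, 7 March 2033).
1 October 2032 is a Friday, so the first Sunday is October 3 and the second is October 10.
1 April 2033 is a Friday, so the first Sunday is April 3 and the third is April 17.
At the standard offset (UTC−12:00), 19:30 UTC − 12h = 07:30 Isheth Isles standard time.
Daylight saving runs 10 October 2032 – 17 April 2033; the standard-time date in Isheth Isles, 7 March 2033, is inside that window, so Isheth Isles is at UTC−11:00.
19:30 UTC − 11h = 08:30 Isheth Isles.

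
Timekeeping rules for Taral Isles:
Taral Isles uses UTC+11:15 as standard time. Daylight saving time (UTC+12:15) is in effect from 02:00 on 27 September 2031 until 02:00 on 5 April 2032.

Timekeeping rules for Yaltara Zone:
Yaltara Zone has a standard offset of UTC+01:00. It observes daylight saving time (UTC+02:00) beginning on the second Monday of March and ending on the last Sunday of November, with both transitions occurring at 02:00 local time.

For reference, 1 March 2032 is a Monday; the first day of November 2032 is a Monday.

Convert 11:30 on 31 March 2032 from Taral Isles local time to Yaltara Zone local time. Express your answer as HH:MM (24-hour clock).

Daylight saving runs 27 September 2031 – 5 April 2032; 31 March 2032 is inside that window, so Taral Isles is at UTC+12:15.
11:30 Taral Isles − 12h15m = 23:15 UTC (rolling into the previous day, 30 March 2032).
1 March 2032 is a Monday, so the first Monday is March 1 and the second is March 8.
1 November 2032 is a Monday, so Sundays fall on 7, 14, 21, 28; the last is November 28.
At the standard offset (UTC+01:00), 23:15 UTC + 1h = 00:15 Yaltara Zone standard time (rolling into the next day, 31 March 2032).
The standard-time date in Yaltara Zone, 31 March 2032, falls between 8 March and 28 November, so daylight saving is in effect and Yaltara Zone is at UTC+02:00.
23:15 UTC + 2h = 01:15 Yaltara Zone (rolling into the next day, 31 March 2032).

01:15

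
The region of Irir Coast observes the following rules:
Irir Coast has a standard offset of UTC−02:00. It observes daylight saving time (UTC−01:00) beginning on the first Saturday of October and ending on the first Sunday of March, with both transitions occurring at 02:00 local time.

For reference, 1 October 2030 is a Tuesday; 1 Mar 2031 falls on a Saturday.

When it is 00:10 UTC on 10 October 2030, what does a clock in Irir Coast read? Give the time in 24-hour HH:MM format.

23:10

1 October 2030 is a Tuesday, so the first Saturday is October 5.
1 March 2031 is a Saturday, so the first Sunday is March 2.
At the standard offset (UTC−02:00), 00:10 UTC − 2h = 22:10 Irir Coast standard time (rolling into the previous day, 9 October 2030).
The standard-time date in Irir Coast, 9 October 2030, lies within the daylight-saving period (5 October 2030 – 2 March 2031), so Irir Coast is on daylight time, UTC−01:00.
00:10 UTC − 1h = 23:10 local (rolling into the previous day, 9 October 2030).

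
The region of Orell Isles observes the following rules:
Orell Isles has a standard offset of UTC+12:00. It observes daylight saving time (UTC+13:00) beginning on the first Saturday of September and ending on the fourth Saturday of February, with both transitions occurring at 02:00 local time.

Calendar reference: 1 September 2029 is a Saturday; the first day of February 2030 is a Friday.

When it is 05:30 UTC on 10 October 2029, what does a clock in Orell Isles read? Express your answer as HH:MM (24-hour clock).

18:30

1 September 2029 is a Saturday, so the first Saturday is September 1.
1 February 2030 is a Friday, so the first Saturday is February 2 and the fourth is February 23.
At the standard offset (UTC+12:00), 05:30 UTC + 12h = 17:30 Orell Isles standard time.
Daylight saving runs 1 September 2029 – 23 February 2030; the standard-time date in Orell Isles, 10 October 2029, is inside that window, so Orell Isles is at UTC+13:00.
05:30 UTC + 13h = 18:30 local.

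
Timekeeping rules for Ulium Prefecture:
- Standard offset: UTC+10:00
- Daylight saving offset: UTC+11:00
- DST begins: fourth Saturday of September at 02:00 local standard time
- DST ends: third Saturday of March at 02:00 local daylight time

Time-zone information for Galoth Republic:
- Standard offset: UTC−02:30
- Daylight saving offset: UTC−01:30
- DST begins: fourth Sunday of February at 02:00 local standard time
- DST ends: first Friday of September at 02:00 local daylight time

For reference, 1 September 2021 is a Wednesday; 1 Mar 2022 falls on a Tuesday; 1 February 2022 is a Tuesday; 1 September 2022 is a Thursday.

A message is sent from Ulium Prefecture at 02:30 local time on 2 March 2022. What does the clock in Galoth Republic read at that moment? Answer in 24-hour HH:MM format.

1 September 2021 is a Wednesday, so the first Saturday is September 4 and the fourth is September 25.
1 March 2022 is a Tuesday, so the first Saturday is March 5 and the third is March 19.
2 March 2022 falls between 25 September 2021 and 19 March 2022, so daylight saving is in effect and Ulium Prefecture is at UTC+11:00.
02:30 Ulium Prefecture − 11h = 15:30 UTC (rolling into the previous day, 1 March 2022).
1 February 2022 is a Tuesday, so the first Sunday is February 6 and the fourth is February 27.
1 September 2022 is a Thursday, so the first Friday is September 2.
At the standard offset (UTC−02:30), 15:30 UTC − 2h30m = 13:00 Galoth Republic standard time.
Daylight saving runs 27 February – 2 September; the standard-time date in Galoth Republic, 1 March 2022, is inside that window, so Galoth Republic is at UTC−01:30.
15:30 UTC − 1h30m = 14:00 Galoth Republic.

14:00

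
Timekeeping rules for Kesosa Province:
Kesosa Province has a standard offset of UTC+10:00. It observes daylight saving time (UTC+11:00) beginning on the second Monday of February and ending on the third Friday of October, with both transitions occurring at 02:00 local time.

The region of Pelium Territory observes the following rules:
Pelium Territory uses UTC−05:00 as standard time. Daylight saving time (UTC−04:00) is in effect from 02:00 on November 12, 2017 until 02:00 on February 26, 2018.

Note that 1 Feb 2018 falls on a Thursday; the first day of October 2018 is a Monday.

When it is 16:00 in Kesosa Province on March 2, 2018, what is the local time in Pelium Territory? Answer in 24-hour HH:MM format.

00:00

1 February 2018 is a Thursday, so the first Monday is February 5 and the second is February 12.
1 October 2018 is a Monday, so the first Friday is October 5 and the third is October 19.
March 2, 2018 lies within the daylight-saving period (12 February – 19 October), so Kesosa Province is on daylight time, UTC+11:00.
16:00 Kesosa Province − 11h = 05:00 UTC.
At the standard offset (UTC−05:00), 05:00 UTC − 5h = 00:00 Pelium Territory standard time.
Daylight saving runs 12 November 2017 – 26 February 2018; the standard-time date in Pelium Territory, March 2, 2018, is outside that window, so Pelium Territory is on standard time at UTC−05:00.
05:00 UTC − 5h = 00:00 Pelium Territory.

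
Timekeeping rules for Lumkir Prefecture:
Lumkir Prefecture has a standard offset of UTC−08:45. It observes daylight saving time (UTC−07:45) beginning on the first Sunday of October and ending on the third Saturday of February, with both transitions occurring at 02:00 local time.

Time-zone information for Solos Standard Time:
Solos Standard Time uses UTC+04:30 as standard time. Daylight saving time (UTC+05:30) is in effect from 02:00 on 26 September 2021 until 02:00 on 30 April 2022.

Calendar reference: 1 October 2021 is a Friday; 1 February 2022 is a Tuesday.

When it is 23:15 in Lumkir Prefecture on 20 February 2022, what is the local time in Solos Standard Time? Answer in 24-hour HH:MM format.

1 October 2021 is a Friday, so the first Sunday is October 3.
1 February 2022 is a Tuesday, so the first Saturday is February 5 and the third is February 19.
20 February 2022 is outside the daylight-saving period (3 October 2021 – 19 February 2022), so Lumkir Prefecture is on standard time, UTC−08:45.
23:15 Lumkir Prefecture + 8h45m = 08:00 UTC (rolling into the next day, 21 February 2022).
At the standard offset (UTC+04:30), 08:00 UTC + 4h30m = 12:30 Solos Standard Time standard time.
Daylight saving runs 26 September 2021 – 30 April 2022; the standard-time date in Solos Standard Time, 21 February 2022, is inside that window, so Solos Standard Time is at UTC+05:30.
08:00 UTC + 5h30m = 13:30 Solos Standard Time.

13:30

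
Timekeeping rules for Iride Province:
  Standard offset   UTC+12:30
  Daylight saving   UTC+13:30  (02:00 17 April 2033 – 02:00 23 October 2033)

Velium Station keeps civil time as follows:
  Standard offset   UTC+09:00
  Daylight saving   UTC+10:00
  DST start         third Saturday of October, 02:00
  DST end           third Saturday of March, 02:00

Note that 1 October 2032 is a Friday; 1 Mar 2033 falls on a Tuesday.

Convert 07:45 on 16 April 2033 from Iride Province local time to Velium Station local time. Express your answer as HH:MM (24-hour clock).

04:15

16 April 2033 is outside the daylight-saving period (17 April – 23 October), so Iride Province is on standard time, UTC+12:30.
07:45 Iride Province − 12h30m = 19:15 UTC (rolling into the previous day, 15 April 2033).
1 October 2032 is a Friday, so the first Saturday is October 2 and the third is October 16.
1 March 2033 is a Tuesday, so the first Saturday is March 5 and the third is March 19.
At the standard offset (UTC+09:00), 19:15 UTC + 9h = 04:15 Velium Station standard time (rolling into the next day, 16 April 2033).
The standard-time date in Velium Station, 16 April 2033, is outside the daylight-saving period (16 October 2032 – 19 March 2033), so Velium Station is on standard time, UTC+09:00.
19:15 UTC + 9h = 04:15 Velium Station (rolling into the next day, 16 April 2033).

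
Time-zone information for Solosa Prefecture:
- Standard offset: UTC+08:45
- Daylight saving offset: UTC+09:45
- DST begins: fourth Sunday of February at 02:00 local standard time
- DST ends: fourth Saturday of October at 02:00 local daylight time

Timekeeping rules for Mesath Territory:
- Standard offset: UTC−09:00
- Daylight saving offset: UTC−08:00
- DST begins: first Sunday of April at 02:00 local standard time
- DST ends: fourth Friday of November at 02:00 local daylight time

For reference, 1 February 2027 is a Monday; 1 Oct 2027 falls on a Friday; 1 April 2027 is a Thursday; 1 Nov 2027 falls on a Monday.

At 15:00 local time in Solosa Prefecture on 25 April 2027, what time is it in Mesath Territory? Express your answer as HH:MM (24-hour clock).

21:15

1 February 2027 is a Monday, so the first Sunday is February 7 and the fourth is February 28.
1 October 2027 is a Friday, so the first Saturday is October 2 and the fourth is October 23.
25 April 2027 lies within the daylight-saving period (28 February – 23 October), so Solosa Prefecture is on daylight time, UTC+09:45.
15:00 Solosa Prefecture − 9h45m = 05:15 UTC.
1 April 2027 is a Thursday, so the first Sunday is April 4.
1 November 2027 is a Monday, so the first Friday is November 5 and the fourth is November 26.
At the standard offset (UTC−09:00), 05:15 UTC − 9h = 20:15 Mesath Territory standard time (rolling into the previous day, 24 April 2027).
The standard-time date in Mesath Territory, 24 April 2027, falls between 4 April and 26 November, so daylight saving is in effect and Mesath Territory is at UTC−08:00.
05:15 UTC − 8h = 21:15 Mesath Territory (rolling into the previous day, 24 April 2027).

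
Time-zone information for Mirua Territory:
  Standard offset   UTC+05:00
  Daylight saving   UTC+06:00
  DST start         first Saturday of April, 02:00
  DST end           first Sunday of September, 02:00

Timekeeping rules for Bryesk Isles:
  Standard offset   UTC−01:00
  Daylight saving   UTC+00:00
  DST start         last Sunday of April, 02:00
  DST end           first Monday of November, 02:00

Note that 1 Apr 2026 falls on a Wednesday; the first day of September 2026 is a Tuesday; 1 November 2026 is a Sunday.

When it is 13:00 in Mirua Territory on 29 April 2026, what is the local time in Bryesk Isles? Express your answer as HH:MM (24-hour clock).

1 April 2026 is a Wednesday, so the first Saturday is April 4.
1 September 2026 is a Tuesday, so the first Sunday is September 6.
29 April 2026 falls between 4 April and 6 September, so daylight saving is in effect and Mirua Territory is at UTC+06:00.
13:00 Mirua Territory − 6h = 07:00 UTC.
1 April 2026 is a Wednesday, so Sundays fall on 5, 12, 19, 26; the last is April 26.
1 November 2026 is a Sunday, so the first Monday is November 2.
At the standard offset (UTC−01:00), 07:00 UTC − 1h = 06:00 Bryesk Isles standard time.
The standard-time date in Bryesk Isles, 29 April 2026, lies within the daylight-saving period (26 April – 2 November), so Bryesk Isles is on daylight time, UTC+00:00.
07:00 UTC + 0h = 07:00 Bryesk Isles.

07:00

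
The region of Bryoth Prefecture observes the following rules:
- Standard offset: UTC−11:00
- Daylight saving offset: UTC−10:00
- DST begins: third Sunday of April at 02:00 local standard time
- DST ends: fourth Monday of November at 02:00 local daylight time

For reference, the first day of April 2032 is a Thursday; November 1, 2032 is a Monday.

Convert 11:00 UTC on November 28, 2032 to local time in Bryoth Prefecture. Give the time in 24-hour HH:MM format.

1 April 2032 is a Thursday, so the first Sunday is April 4 and the third is April 18.
1 November 2032 is a Monday, so the first Monday is November 1 and the fourth is November 22.
At the standard offset (UTC−11:00), 11:00 UTC − 11h = 00:00 Bryoth Prefecture standard time.
The standard-time date in Bryoth Prefecture, November 28, 2032, is outside the daylight-saving period (18 April – 22 November), so Bryoth Prefecture is on standard time, UTC−11:00.
11:00 UTC − 11h = 00:00 local.

00:00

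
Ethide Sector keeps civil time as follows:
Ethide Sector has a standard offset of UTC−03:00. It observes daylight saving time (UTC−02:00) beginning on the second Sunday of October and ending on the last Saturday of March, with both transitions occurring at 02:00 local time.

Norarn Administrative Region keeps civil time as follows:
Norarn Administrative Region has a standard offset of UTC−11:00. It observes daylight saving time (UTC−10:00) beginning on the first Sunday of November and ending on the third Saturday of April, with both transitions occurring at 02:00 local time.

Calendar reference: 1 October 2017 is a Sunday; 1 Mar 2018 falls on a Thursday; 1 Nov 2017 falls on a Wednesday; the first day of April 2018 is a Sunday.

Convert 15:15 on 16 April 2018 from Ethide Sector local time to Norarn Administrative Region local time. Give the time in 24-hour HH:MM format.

1 October 2017 is a Sunday, so the first Sunday is October 1 and the second is October 8.
1 March 2018 is a Thursday, so Saturdays fall on 3, 10, 17, 24, 31; the last is March 31.
16 April 2018 does not fall between 8 October 2017 and 31 March 2018, so daylight saving is not in effect and Ethide Sector is at UTC−03:00.
15:15 Ethide Sector + 3h = 18:15 UTC.
1 November 2017 is a Wednesday, so the first Sunday is November 5.
1 April 2018 is a Sunday, so the first Saturday is April 7 and the third is April 21.
At the standard offset (UTC−11:00), 18:15 UTC − 11h = 07:15 Norarn Administrative Region standard time.
The standard-time date in Norarn Administrative Region, 16 April 2018, falls between 5 November 2017 and 21 April 2018, so daylight saving is in effect and Norarn Administrative Region is at UTC−10:00.
18:15 UTC − 10h = 08:15 Norarn Administrative Region.

08:15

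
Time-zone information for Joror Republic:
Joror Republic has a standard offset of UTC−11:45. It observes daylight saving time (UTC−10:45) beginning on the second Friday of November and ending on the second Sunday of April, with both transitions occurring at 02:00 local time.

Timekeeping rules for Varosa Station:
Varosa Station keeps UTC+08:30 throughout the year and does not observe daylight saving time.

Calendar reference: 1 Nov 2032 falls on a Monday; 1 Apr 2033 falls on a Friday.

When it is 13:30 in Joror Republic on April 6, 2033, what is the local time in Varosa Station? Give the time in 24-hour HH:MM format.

1 November 2032 is a Monday, so the first Friday is November 5 and the second is November 12.
1 April 2033 is a Friday, so the first Sunday is April 3 and the second is April 10.
Daylight saving runs 12 November 2032 – 10 April 2033; April 6, 2033 is inside that window, so Joror Republic is at UTC−10:45.
13:30 Joror Republic + 10h45m = 00:15 UTC (rolling into the next day, 7 April 2033).
Varosa Station stays on UTC+08:30 all year.
00:15 UTC + 8h30m = 08:45 Varosa Station.

08:45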